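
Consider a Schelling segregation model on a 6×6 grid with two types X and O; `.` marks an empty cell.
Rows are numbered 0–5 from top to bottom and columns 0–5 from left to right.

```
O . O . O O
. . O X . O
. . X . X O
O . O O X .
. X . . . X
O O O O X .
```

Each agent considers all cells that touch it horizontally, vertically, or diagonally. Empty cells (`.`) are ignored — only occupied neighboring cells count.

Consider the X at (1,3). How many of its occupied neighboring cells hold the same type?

Occupied neighbors of (1,3): (0,2)=O, (0,4)=O, (1,2)=O, (2,2)=X, (2,4)=X.
Same type (X): 2 of 5.

2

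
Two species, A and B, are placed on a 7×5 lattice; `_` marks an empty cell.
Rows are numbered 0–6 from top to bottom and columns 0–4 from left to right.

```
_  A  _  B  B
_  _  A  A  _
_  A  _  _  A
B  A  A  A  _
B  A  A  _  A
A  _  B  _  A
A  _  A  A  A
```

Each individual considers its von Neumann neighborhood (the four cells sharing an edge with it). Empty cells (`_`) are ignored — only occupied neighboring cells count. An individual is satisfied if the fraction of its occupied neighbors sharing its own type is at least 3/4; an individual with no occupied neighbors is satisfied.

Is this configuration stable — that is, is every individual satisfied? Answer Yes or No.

No

(0,1)A 0/0 ✓
(0,3)B 1/2 ✗
(0,4)B 1/1 ✓
(1,2)A 1/1 ✓
(1,3)A 1/2 ✗
(2,1)A 1/1 ✓
(2,4)A 0/0 ✓
(3,0)B 1/2 ✗
(3,1)A 3/4 ✓
(3,2)A 3/3 ✓
(3,3)A 1/1 ✓
(4,0)B 1/3 ✗
(4,1)A 2/3 ✗
(4,2)A 2/3 ✗
(4,4)A 1/1 ✓
(5,0)A 1/2 ✗
(5,2)B 0/2 ✗
(5,4)A 2/2 ✓
(6,0)A 1/1 ✓
(6,2)A 1/2 ✗
(6,3)A 2/2 ✓
(6,4)A 2/2 ✓
For instance (0,3) has only 1/2 same-type neighbors, below 3/4.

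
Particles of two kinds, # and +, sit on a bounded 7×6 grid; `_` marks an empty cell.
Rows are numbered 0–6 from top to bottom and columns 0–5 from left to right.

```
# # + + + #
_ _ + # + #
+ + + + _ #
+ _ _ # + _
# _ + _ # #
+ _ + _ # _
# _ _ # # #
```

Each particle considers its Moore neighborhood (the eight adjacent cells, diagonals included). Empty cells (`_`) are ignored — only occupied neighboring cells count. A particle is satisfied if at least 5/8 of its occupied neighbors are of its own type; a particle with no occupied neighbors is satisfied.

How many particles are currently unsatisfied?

16

Row 0: (0,0)# 1/1 ✓ · (0,1)# 1/3 ✗ · (0,2)+ 2/4 ✗ · (0,3)+ 4/5 ✓ · (0,4)+ 2/5 ✗ · (0,5)# 1/3 ✗
Row 1: (1,2)+ 5/7 ✓ · (1,3)# 0/7 ✗ · (1,4)+ 3/7 ✗ · (1,5)# 2/4 ✗
Row 2: (2,0)+ 2/2 ✓ · (2,1)+ 4/4 ✓ · (2,2)+ 3/5 ✗ · (2,3)+ 4/6 ✓ · (2,5)# 1/3 ✗
Row 3: (3,0)+ 2/3 ✓ · (3,3)# 1/5 ✗ · (3,4)+ 1/5 ✗
Row 4: (4,0)# 0/2 ✗ · (4,2)+ 1/2 ✗ · (4,4)# 3/4 ✓ · (4,5)# 2/3 ✓
Row 5: (5,0)+ 0/2 ✗ · (5,2)+ 1/2 ✗ · (5,4)# 5/5 ✓
Row 6: (6,0)# 0/1 ✗ · (6,3)# 2/3 ✓ · (6,4)# 3/3 ✓ · (6,5)# 2/2 ✓
Unsatisfied: (0,1), (0,2), (0,4), (0,5), (1,3), (1,4), (1,5), (2,2), (2,5), (3,3), (3,4), (4,0), (4,2), (5,0), (5,2), (6,0) — 16 in total.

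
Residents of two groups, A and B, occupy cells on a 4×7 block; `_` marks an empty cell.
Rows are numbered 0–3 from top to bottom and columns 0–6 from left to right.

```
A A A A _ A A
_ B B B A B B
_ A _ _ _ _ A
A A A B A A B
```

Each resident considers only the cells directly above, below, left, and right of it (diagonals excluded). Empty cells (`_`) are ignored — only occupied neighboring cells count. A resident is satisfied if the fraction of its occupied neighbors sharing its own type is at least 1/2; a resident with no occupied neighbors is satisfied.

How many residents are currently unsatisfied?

(0,0)A 1/1 ok
(0,1)A 2/3 ok
(0,2)A 2/3 ok
(0,3)A 1/2 ok
(0,5)A 1/2 ok
(0,6)A 1/2 ok
(1,1)B 1/3 unhappy
(1,2)B 2/3 ok
(1,3)B 1/3 unhappy
(1,4)A 0/2 unhappy
(1,5)B 1/3 unhappy
(1,6)B 1/3 unhappy
(2,1)A 1/2 ok
(2,6)A 0/2 unhappy
(3,0)A 1/1 ok
(3,1)A 3/3 ok
(3,2)A 1/2 ok
(3,3)B 0/2 unhappy
(3,4)A 1/2 ok
(3,5)A 1/2 ok
(3,6)B 0/2 unhappy
Unsatisfied: (1,1), (1,3), (1,4), (1,5), (1,6), (2,6), (3,3), (3,6) — 8 in total.

8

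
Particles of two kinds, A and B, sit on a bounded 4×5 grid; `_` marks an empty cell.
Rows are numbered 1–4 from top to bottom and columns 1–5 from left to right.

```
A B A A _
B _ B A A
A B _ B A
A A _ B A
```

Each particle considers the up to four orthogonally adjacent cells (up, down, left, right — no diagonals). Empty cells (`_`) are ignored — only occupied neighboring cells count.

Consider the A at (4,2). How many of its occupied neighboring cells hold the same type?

Occupied neighbors of (4,2): (3,2)=B, (4,1)=A.
Same type (A): 1 of 2.

1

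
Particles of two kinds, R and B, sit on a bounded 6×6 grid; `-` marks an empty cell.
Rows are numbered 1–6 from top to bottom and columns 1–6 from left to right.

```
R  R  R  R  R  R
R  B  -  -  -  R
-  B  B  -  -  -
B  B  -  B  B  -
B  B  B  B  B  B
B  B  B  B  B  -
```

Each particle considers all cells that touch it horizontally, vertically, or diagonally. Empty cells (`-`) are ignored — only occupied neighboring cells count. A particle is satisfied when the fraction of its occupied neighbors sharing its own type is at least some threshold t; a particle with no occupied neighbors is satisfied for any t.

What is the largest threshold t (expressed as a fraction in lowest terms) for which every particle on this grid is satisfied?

(1,1)R 2/3
(1,2)R 3/4
(1,3)R 2/3
(1,4)R 2/2
(1,5)R 3/3
(1,6)R 2/2
(2,1)R 2/4
(2,2)B 2/6
(2,6)R 2/2
(3,2)B 4/5
(3,3)B 4/4
(4,1)B 4/4
(4,2)B 6/6
(4,4)B 5/5
(4,5)B 4/4
(5,1)B 5/5
(5,2)B 7/7
(5,3)B 7/7
(5,4)B 7/7
(5,5)B 6/6
(5,6)B 3/3
(6,1)B 3/3
(6,2)B 5/5
(6,3)B 5/5
(6,4)B 5/5
(6,5)B 4/4
The smallest same-type fraction is 2/6 at (2,2), which reduces to 1/3. Any threshold above that leaves this particle unsatisfied.

1/3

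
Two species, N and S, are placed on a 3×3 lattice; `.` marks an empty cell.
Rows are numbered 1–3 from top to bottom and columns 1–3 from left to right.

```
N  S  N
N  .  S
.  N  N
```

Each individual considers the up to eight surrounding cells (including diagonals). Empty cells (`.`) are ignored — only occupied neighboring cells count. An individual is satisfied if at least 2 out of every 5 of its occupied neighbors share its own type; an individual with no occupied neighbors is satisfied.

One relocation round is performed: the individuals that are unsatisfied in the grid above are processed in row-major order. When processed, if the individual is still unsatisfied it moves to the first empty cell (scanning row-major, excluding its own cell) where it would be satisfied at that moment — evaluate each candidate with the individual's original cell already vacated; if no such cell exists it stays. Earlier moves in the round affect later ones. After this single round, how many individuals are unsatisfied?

1

Initially unsatisfied (in order): (1,2), (1,3), (2,3).
  (1,2): no empty cell satisfies it; stays.
  (1,3) → (2,2).
  (2,3) → (1,3).
Resulting grid:
N S S
N N .
. N N
Unsatisfied now: (1,2).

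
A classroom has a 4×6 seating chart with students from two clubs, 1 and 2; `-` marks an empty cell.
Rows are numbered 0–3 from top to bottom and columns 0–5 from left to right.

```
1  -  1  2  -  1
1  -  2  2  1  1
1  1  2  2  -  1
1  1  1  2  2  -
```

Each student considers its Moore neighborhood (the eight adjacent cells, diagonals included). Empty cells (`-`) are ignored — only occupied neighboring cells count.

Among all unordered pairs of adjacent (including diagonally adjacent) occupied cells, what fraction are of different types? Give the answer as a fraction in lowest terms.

13/41

Scan each occupied cell's neighbors to the right and below (and the two forward diagonals) so each pair is counted once.
Row 0: 1(0,0)–1(1,0)= 1(0,2)–2(0,3)≠ 1(0,2)–2(1,2)≠ 1(0,2)–2(1,3)≠ 2(0,3)–2(1,3)= 2(0,3)–1(1,4)≠ 2(0,3)–2(1,2)= 1(0,5)–1(1,5)= 1(0,5)–1(1,4)=  → 4/9 unlike.
Row 1: 1(1,0)–1(2,0)= 1(1,0)–1(2,1)= 2(1,2)–2(1,3)= 2(1,2)–2(2,2)= 2(1,2)–2(2,3)= 2(1,2)–1(2,1)≠ 2(1,3)–1(1,4)≠ 2(1,3)–2(2,3)= 2(1,3)–2(2,2)= 1(1,4)–1(1,5)= 1(1,4)–1(2,5)= 1(1,4)–2(2,3)≠ 1(1,5)–1(2,5)=  → 3/13 unlike.
Row 2: 1(2,0)–1(2,1)= 1(2,0)–1(3,0)= 1(2,0)–1(3,1)= 1(2,1)–2(2,2)≠ 1(2,1)–1(3,1)= 1(2,1)–1(3,2)= 1(2,1)–1(3,0)= 2(2,2)–2(2,3)= 2(2,2)–1(3,2)≠ 2(2,2)–2(3,3)= 2(2,2)–1(3,1)≠ 2(2,3)–2(3,3)= 2(2,3)–2(3,4)= 2(2,3)–1(3,2)≠ 1(2,5)–2(3,4)≠  → 5/15 unlike.
Row 3: 1(3,0)–1(3,1)= 1(3,1)–1(3,2)= 1(3,2)–2(3,3)≠ 2(3,3)–2(3,4)=  → 1/4 unlike.
Total adjacent occupied pairs: 41; unlike-type pairs: 13.
13/41 is already in lowest terms.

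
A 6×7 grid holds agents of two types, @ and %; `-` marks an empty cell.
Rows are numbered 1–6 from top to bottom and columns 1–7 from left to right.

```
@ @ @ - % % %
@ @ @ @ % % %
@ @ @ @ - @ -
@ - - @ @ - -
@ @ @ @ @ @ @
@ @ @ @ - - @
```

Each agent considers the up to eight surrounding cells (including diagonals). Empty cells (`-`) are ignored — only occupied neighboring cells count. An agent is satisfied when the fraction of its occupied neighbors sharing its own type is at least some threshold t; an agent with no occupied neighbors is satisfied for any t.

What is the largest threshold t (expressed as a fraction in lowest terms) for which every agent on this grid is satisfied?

(1,1)@ 3/3
(1,2)@ 5/5
(1,3)@ 4/4
(1,5)% 3/4
(1,6)% 5/5
(1,7)% 3/3
(2,1)@ 5/5
(2,2)@ 8/8
(2,3)@ 7/7
(2,4)@ 4/6
(2,5)% 3/6
(2,6)% 5/6
(2,7)% 3/4
(3,1)@ 4/4
(3,2)@ 6/6
(3,3)@ 6/6
(3,4)@ 5/6
(3,6)@ 1/4
(4,1)@ 4/4
(4,4)@ 6/6
(4,5)@ 6/6
(5,1)@ 4/4
(5,2)@ 6/6
(5,3)@ 6/6
(5,4)@ 6/6
(5,5)@ 5/5
(5,6)@ 4/4
(5,7)@ 2/2
(6,1)@ 3/3
(6,2)@ 5/5
(6,3)@ 5/5
(6,4)@ 4/4
(6,7)@ 2/2
The smallest same-type fraction is 1/4 at (3,6), which reduces to 1/4. Any threshold above that leaves this agent unsatisfied.

1/4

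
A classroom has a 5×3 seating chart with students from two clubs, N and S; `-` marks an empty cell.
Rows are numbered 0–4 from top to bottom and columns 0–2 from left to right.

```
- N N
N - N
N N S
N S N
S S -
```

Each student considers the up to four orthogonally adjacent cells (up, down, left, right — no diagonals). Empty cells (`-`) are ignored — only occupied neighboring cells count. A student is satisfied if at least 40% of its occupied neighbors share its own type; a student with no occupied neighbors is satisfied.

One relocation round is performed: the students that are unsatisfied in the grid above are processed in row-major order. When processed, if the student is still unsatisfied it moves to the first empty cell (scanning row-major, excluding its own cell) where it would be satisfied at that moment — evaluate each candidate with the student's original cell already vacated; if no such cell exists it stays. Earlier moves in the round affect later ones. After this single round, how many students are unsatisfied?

Initially unsatisfied (in order): (2,1), (2,2), (3,0), (3,1), (3,2).
  (2,1) → (0,0).
  (2,2) → (2,1).
  (3,0) → (1,1).
  (3,1): now satisfied by earlier moves; stays.
  (3,2) → (2,2).
Resulting grid:
N N N
N N N
N S N
- S -
S S -
Unsatisfied now: (2,1).

1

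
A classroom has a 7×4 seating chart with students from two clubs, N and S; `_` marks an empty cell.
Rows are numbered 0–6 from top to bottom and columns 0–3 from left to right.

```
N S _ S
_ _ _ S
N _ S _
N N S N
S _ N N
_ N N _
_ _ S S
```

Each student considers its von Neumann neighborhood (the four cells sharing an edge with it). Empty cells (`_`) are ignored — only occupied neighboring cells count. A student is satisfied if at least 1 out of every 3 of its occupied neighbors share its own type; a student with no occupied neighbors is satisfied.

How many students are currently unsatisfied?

Row 0: (0,0)N 0/1 not · (0,1)S 0/1 not · (0,3)S 1/1 satisfied
Row 1: (1,3)S 1/1 satisfied
Row 2: (2,0)N 1/1 satisfied · (2,2)S 1/1 satisfied
Row 3: (3,0)N 2/3 satisfied · (3,1)N 1/2 satisfied · (3,2)S 1/4 not · (3,3)N 1/2 satisfied
Row 4: (4,0)S 0/1 not · (4,2)N 2/3 satisfied · (4,3)N 2/2 satisfied
Row 5: (5,1)N 1/1 satisfied · (5,2)N 2/3 satisfied
Row 6: (6,2)S 1/2 satisfied · (6,3)S 1/1 satisfied
Unsatisfied: (0,0), (0,1), (3,2), (4,0) — 4 in total.

4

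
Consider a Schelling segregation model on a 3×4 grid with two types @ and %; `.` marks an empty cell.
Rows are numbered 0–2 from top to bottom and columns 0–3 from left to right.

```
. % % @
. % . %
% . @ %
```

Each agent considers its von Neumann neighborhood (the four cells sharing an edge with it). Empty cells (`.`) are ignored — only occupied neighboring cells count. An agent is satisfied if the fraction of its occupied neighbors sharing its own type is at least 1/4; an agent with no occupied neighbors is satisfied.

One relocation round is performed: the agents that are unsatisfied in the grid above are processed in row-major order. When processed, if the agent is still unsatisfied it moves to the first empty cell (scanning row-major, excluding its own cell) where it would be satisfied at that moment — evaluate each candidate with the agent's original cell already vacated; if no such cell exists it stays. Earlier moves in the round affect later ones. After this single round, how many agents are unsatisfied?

Initially unsatisfied (in order): (0,3), (2,2).
  (0,3) → (1,2).
  (2,2): now satisfied by earlier moves; stays.
Resulting grid:
. % % .
. % @ %
% . @ %
All satisfied now.

0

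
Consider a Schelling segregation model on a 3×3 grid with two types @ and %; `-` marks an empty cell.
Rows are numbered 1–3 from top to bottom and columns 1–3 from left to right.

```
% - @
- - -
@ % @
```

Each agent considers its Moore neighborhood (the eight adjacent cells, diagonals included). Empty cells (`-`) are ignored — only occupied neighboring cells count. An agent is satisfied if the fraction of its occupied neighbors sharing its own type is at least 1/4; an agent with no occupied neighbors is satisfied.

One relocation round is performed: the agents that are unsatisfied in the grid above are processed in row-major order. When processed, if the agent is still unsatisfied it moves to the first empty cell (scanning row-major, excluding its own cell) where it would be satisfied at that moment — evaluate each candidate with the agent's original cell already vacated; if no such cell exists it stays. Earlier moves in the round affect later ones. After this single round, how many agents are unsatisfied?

Initially unsatisfied (in order): (3,1), (3,2), (3,3).
  (3,1) → (1,2).
  (3,2) → (2,1).
  (3,3): now satisfied by earlier moves; stays.
Resulting grid:
% @ @
% - -
- - @
All satisfied now.

0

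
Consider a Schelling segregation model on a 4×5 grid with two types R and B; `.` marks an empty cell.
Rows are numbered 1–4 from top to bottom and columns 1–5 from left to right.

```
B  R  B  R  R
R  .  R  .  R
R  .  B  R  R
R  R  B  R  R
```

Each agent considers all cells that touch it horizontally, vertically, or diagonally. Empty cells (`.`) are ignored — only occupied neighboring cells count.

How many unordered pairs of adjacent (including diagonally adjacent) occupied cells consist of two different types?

Scan each occupied cell's neighbors to the right and below (and the two forward diagonals) so each pair is counted once.
From row 1: 5 unlike of 11 pairs (running 5/11).
From row 2: 1 unlike of 5 pairs (running 6/16).
From row 3: 4 unlike of 12 pairs (running 10/28).
From row 4: 2 unlike of 4 pairs (running 12/32).
Total adjacent occupied pairs: 32; unlike-type pairs: 12.

12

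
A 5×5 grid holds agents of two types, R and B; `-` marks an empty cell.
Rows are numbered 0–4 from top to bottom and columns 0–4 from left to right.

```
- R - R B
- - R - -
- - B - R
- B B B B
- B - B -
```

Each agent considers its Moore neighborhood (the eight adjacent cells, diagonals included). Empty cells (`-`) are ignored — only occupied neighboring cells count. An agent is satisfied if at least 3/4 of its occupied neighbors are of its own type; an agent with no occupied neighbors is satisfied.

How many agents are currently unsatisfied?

5

(0,1)R 1/1 satisfied
(0,3)R 1/2 not
(0,4)B 0/1 not
(1,2)R 2/3 not
(2,2)B 3/4 satisfied
(2,4)R 0/2 not
(3,1)B 3/3 satisfied
(3,2)B 5/5 satisfied
(3,3)B 4/5 satisfied
(3,4)B 2/3 not
(4,1)B 2/2 satisfied
(4,3)B 3/3 satisfied
Unsatisfied: (0,3), (0,4), (1,2), (2,4), (3,4) — 5 in total.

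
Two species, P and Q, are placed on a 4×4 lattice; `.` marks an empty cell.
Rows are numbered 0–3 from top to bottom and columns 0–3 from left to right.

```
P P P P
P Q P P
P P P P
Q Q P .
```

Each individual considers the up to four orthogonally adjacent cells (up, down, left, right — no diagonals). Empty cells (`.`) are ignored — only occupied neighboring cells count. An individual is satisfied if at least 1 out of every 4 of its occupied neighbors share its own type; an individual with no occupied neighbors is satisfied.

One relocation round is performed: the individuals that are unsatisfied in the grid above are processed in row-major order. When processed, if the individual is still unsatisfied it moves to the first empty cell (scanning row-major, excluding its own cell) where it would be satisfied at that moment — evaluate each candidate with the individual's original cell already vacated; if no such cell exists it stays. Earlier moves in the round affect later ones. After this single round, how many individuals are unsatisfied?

1

Initially unsatisfied (in order): (1,1).
  (1,1): no empty cell satisfies it; stays.
Resulting grid:
P P P P
P Q P P
P P P P
Q Q P .
Unsatisfied now: (1,1).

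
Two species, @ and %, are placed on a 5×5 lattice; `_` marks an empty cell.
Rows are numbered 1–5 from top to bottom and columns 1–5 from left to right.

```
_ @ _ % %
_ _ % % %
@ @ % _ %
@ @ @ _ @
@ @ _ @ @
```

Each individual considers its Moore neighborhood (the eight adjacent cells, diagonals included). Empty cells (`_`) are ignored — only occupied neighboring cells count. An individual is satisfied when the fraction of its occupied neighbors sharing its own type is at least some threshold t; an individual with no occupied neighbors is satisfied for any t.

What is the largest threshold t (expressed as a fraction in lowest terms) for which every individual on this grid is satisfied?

0/1

Row 1: (1,2)@ 0/1 · (1,4)% 4/4 · (1,5)% 3/3
Row 2: (2,3)% 3/5 · (2,4)% 6/6 · (2,5)% 4/4
Row 3: (3,1)@ 3/3 · (3,2)@ 4/6 · (3,3)% 2/5 · (3,5)% 2/3
Row 4: (4,1)@ 5/5 · (4,2)@ 6/7 · (4,3)@ 4/5 · (4,5)@ 2/3
Row 5: (5,1)@ 3/3 · (5,2)@ 4/4 · (5,4)@ 3/3 · (5,5)@ 2/2
The smallest same-type fraction is 0/1 at (1,2), which reduces to 0/1. Any threshold above that leaves this individual unsatisfied.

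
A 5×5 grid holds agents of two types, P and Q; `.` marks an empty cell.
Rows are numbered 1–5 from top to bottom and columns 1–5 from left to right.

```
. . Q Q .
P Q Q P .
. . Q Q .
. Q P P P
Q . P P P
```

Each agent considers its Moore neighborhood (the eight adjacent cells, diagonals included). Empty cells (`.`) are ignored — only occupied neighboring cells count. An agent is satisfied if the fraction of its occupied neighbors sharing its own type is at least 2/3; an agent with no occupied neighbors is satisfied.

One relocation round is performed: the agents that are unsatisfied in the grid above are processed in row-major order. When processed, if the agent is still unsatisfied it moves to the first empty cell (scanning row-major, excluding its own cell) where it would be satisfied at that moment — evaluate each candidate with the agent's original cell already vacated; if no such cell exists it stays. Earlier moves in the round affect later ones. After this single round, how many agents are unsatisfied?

1

Initially unsatisfied (in order): (2,1), (2,4), (3,3), (3,4), (4,2), (4,3).
  (2,1) → (3,5).
  (2,4): no empty cell satisfies it; stays.
  (3,3) → (1,1).
  (3,4) → (1,2).
  (4,2) → (2,1).
  (4,3): now satisfied by earlier moves; stays.
Resulting grid:
Q Q Q Q .
Q Q Q P .
. . . . P
. . P P P
Q . P P P
Unsatisfied now: (2,4).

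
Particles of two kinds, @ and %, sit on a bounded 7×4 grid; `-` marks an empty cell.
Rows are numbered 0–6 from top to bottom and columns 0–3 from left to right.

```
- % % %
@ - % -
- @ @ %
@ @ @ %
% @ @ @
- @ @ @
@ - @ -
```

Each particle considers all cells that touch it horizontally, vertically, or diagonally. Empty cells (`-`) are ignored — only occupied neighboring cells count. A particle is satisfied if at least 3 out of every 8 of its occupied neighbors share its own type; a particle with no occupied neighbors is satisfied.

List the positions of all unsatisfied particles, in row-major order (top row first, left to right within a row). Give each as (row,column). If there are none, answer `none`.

Row 0: (0,1)% 2/3 ✓ · (0,2)% 3/3 ✓ · (0,3)% 2/2 ✓
Row 1: (1,0)@ 1/2 ✓ · (1,2)% 4/6 ✓
Row 2: (2,1)@ 5/6 ✓ · (2,2)@ 3/6 ✓ · (2,3)% 2/4 ✓
Row 3: (3,0)@ 3/4 ✓ · (3,1)@ 6/7 ✓ · (3,2)@ 6/8 ✓ · (3,3)% 1/5 ✗
Row 4: (4,0)% 0/4 ✗ · (4,1)@ 6/7 ✓ · (4,2)@ 7/8 ✓ · (4,3)@ 4/5 ✓
Row 5: (5,1)@ 5/6 ✓ · (5,2)@ 6/6 ✓ · (5,3)@ 4/4 ✓
Row 6: (6,0)@ 1/1 ✓ · (6,2)@ 3/3 ✓

(3,3), (4,0)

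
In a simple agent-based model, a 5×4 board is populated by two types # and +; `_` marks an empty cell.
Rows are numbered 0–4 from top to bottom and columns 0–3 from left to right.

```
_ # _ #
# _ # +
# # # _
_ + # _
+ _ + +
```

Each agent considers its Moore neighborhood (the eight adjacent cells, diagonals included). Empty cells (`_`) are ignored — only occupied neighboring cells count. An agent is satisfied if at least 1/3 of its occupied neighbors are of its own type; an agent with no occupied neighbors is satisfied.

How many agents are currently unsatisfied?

(0,1)# 2/2 ok
(0,3)# 1/2 ok
(1,0)# 3/3 ok
(1,2)# 4/5 ok
(1,3)+ 0/3 unhappy
(2,0)# 2/3 ok
(2,1)# 5/6 ok
(2,2)# 3/5 ok
(3,1)+ 2/6 ok
(3,2)# 2/5 ok
(4,0)+ 1/1 ok
(4,2)+ 2/3 ok
(4,3)+ 1/2 ok
Unsatisfied: (1,3) — 1 in total.

1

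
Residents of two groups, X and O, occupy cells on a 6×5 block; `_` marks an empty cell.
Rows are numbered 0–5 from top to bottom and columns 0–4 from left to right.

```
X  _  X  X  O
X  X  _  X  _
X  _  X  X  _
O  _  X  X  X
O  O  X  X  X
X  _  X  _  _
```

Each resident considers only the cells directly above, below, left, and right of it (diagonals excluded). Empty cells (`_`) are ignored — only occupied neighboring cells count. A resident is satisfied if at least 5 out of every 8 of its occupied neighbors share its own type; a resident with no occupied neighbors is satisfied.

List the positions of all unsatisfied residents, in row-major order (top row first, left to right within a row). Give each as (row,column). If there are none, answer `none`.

Row 0: (0,0)X 1/1 ✓ · (0,2)X 1/1 ✓ · (0,3)X 2/3 ✓ · (0,4)O 0/1 ✗
Row 1: (1,0)X 3/3 ✓ · (1,1)X 1/1 ✓ · (1,3)X 2/2 ✓
Row 2: (2,0)X 1/2 ✗ · (2,2)X 2/2 ✓ · (2,3)X 3/3 ✓
Row 3: (3,0)O 1/2 ✗ · (3,2)X 3/3 ✓ · (3,3)X 4/4 ✓ · (3,4)X 2/2 ✓
Row 4: (4,0)O 2/3 ✓ · (4,1)O 1/2 ✗ · (4,2)X 3/4 ✓ · (4,3)X 3/3 ✓ · (4,4)X 2/2 ✓
Row 5: (5,0)X 0/1 ✗ · (5,2)X 1/1 ✓

(0,4), (2,0), (3,0), (4,1), (5,0)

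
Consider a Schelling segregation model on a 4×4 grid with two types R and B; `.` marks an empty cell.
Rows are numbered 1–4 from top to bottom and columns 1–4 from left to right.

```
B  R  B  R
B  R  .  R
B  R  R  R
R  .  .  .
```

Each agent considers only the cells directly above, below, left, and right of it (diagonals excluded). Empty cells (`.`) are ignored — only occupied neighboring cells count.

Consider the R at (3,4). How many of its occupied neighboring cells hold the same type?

Occupied neighbors of (3,4): (2,4)=R, (3,3)=R.
Same type (R): 2 of 2.

2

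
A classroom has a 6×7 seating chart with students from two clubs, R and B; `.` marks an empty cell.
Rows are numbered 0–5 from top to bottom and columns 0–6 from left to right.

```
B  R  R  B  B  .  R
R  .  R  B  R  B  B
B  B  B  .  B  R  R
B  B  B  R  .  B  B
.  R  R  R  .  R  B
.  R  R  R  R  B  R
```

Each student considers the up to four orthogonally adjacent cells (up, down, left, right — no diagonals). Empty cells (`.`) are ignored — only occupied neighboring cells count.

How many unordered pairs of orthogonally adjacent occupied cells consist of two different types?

25

Scan each occupied cell's neighbors to the right and below so each pair is counted once.
From row 0: 5 unlike of 9 pairs (running 5/9).
From row 1: 8 unlike of 9 pairs (running 13/18).
From row 2: 3 unlike of 9 pairs (running 16/27).
From row 3: 4 unlike of 9 pairs (running 20/36).
From row 4: 3 unlike of 8 pairs (running 23/44).
From row 5: 2 unlike of 5 pairs (running 25/49).
Total adjacent occupied pairs: 49; unlike-type pairs: 25.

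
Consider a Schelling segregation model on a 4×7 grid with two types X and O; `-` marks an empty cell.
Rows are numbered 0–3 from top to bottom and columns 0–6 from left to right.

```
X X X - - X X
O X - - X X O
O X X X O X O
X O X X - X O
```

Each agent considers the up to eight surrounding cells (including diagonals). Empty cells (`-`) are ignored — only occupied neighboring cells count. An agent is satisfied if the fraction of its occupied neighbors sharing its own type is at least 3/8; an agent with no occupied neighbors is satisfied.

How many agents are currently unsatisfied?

7

(0,0)X 2/3 ok
(0,1)X 3/4 ok
(0,2)X 2/2 ok
(0,5)X 3/4 ok
(0,6)X 2/3 ok
(1,0)O 1/5 unhappy
(1,1)X 5/7 ok
(1,4)X 4/5 ok
(1,5)X 4/7 ok
(1,6)O 1/5 unhappy
(2,0)O 2/5 ok
(2,1)X 4/7 ok
(2,2)X 5/6 ok
(2,3)X 4/5 ok
(2,4)O 0/6 unhappy
(2,5)X 3/7 ok
(2,6)O 2/5 ok
(3,0)X 1/3 unhappy
(3,1)O 1/5 unhappy
(3,2)X 4/5 ok
(3,3)X 3/4 ok
(3,5)X 1/4 unhappy
(3,6)O 1/3 unhappy
Unsatisfied: (1,0), (1,6), (2,4), (3,0), (3,1), (3,5), (3,6) — 7 in total.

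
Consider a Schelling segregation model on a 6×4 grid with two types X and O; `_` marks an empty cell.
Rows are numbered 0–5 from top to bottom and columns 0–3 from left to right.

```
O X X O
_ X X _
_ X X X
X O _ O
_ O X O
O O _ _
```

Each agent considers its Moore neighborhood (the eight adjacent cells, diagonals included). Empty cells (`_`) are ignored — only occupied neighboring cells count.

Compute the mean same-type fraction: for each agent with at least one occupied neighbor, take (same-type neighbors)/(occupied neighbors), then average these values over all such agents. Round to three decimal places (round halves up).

(0,0)O 0/2
(0,1)X 3/4
(0,2)X 3/4
(0,3)O 0/2
(1,1)X 5/6
(1,2)X 6/7
(2,1)X 4/5
(2,2)X 4/6
(2,3)X 2/3
(3,0)X 1/3
(3,1)O 1/5
(3,3)O 1/4
(4,1)O 3/5
(4,2)X 0/5
(4,3)O 1/2
(5,0)O 2/2
(5,1)O 2/3
Sum over 17 agents: 0/2 + 3/4 + 3/4 + 0/2 + 5/6 + 6/7 + 4/5 + 4/6 + 2/3 + 1/3 + 1/5 + 1/4 + 3/5 + 0/5 + 1/2 + 2/2 + 2/3 = 3727/420; mean = 3727/420 ÷ 17 = 3727/7140 = 0.521988… → 0.522.

0.522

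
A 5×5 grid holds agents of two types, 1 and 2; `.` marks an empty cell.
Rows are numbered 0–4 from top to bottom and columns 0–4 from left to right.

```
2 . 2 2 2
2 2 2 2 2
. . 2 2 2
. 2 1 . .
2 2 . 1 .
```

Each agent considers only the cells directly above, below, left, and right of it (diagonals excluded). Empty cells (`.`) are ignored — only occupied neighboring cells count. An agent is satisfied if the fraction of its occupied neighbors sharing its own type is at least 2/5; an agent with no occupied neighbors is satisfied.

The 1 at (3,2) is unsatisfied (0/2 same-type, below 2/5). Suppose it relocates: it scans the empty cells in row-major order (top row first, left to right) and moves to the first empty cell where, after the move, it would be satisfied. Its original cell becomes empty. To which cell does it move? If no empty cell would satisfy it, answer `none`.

Vacating (3,2). Empty cells in order:
  (0,1): 0/3 same-type → still unsatisfied.
  (2,0): 0/1 same-type → still unsatisfied.
  (2,1): 0/3 same-type → still unsatisfied.
  (3,0): 0/2 same-type → still unsatisfied.
  (3,3): 1/2 same-type → satisfied — stop here.

(3,3)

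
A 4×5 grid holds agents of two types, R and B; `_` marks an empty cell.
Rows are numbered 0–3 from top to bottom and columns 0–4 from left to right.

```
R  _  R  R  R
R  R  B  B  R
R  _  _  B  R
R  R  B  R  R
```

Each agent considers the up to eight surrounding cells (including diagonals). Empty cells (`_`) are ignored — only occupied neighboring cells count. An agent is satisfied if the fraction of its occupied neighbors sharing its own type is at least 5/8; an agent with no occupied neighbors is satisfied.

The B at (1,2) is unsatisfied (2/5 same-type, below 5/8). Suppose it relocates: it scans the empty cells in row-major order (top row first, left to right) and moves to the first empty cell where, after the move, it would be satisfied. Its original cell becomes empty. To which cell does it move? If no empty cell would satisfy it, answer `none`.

none

Vacating (1,2). Empty cells in order:
  (0,1): 0/4 same-type → still unsatisfied.
  (2,1): 1/6 same-type → still unsatisfied.
  (2,2): 3/6 same-type → still unsatisfied.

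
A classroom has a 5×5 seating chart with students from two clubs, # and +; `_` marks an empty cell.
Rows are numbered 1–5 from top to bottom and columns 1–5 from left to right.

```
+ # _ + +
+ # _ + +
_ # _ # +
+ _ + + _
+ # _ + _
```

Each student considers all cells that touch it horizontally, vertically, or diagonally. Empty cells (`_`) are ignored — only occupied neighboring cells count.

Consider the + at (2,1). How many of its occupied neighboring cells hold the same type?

Occupied neighbors of (2,1): (1,1)=+, (1,2)=#, (2,2)=#, (3,2)=#.
Same type (+): 1 of 4.

1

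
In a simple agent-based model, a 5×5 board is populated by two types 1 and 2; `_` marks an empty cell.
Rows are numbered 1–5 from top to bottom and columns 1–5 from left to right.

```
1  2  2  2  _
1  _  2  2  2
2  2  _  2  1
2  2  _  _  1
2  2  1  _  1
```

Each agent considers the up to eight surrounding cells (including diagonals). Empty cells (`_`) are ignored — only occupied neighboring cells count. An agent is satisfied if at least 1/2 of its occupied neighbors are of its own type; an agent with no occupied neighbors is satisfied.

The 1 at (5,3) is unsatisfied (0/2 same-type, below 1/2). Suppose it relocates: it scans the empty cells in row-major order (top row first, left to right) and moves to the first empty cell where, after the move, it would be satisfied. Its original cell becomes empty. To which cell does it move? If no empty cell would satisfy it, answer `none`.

Vacating (5,3). Empty cells in order:
  (1,5): 0/3 same-type → still unsatisfied.
  (2,2): 2/7 same-type → still unsatisfied.
  (3,3): 0/5 same-type → still unsatisfied.
  (4,3): 0/4 same-type → still unsatisfied.
  (4,4): 3/4 same-type → satisfied — stop here.

(4,4)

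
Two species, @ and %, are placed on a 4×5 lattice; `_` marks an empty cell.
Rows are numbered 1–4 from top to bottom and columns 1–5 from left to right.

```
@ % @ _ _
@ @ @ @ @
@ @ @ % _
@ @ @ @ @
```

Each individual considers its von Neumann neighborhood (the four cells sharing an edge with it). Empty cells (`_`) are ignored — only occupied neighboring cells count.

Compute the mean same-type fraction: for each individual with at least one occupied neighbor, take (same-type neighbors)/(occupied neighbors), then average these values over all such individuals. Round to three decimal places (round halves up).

0.755

(1,1)@ 1/2
(1,2)% 0/3
(1,3)@ 1/2
(2,1)@ 3/3
(2,2)@ 3/4
(2,3)@ 4/4
(2,4)@ 2/3
(2,5)@ 1/1
(3,1)@ 3/3
(3,2)@ 4/4
(3,3)@ 3/4
(3,4)% 0/3
(4,1)@ 2/2
(4,2)@ 3/3
(4,3)@ 3/3
(4,4)@ 2/3
(4,5)@ 1/1
Sum over 17 individuals: 1/2 + 0/3 + 1/2 + 3/3 + 3/4 + 4/4 + 2/3 + 1/1 + 3/3 + 4/4 + 3/4 + 0/3 + 2/2 + 3/3 + 3/3 + 2/3 + 1/1 = 77/6; mean = 77/6 ÷ 17 = 77/102 = 0.754901… → 0.755.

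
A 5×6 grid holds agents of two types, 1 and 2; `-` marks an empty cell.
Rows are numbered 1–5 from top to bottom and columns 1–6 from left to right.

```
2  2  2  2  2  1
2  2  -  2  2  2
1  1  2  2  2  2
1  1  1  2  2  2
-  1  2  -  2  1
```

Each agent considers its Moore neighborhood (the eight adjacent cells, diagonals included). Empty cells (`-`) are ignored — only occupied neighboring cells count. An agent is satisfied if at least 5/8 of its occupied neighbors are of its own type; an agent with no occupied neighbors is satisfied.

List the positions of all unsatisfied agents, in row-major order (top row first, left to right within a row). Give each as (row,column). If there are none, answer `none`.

(1,6), (2,1), (3,1), (3,2), (3,3), (4,3), (5,3), (5,6)

Row 1: (1,1)2 3/3 satisfied · (1,2)2 4/4 satisfied · (1,3)2 4/4 satisfied · (1,4)2 4/4 satisfied · (1,5)2 4/5 satisfied · (1,6)1 0/3 not
Row 2: (2,1)2 3/5 not · (2,2)2 5/7 satisfied · (2,4)2 7/7 satisfied · (2,5)2 7/8 satisfied · (2,6)2 4/5 satisfied
Row 3: (3,1)1 3/5 not · (3,2)1 4/7 not · (3,3)2 4/7 not · (3,4)2 6/7 satisfied · (3,5)2 8/8 satisfied · (3,6)2 5/5 satisfied
Row 4: (4,1)1 4/4 satisfied · (4,2)1 5/7 satisfied · (4,3)1 3/7 not · (4,4)2 6/7 satisfied · (4,5)2 6/7 satisfied · (4,6)2 4/5 satisfied
Row 5: (5,2)1 3/4 satisfied · (5,3)2 1/4 not · (5,5)2 3/4 satisfied · (5,6)1 0/3 not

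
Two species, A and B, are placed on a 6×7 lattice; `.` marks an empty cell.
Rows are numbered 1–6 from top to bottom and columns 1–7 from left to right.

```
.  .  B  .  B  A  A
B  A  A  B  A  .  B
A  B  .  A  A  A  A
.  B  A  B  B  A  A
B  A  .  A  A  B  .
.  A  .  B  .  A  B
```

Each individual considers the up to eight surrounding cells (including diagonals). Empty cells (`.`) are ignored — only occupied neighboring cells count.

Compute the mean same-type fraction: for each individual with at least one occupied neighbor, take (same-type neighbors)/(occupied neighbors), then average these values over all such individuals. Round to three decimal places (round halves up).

Row 1: (1,3)B 1/3 · (1,5)B 1/3 · (1,6)A 2/4 · (1,7)A 1/2
Row 2: (2,1)B 1/3 · (2,2)A 2/5 · (2,3)A 2/5 · (2,4)B 2/6 · (2,5)A 4/6 · (2,7)B 0/4
Row 3: (3,1)A 1/4 · (3,2)B 2/6 · (3,4)A 4/7 · (3,5)A 4/7 · (3,6)A 5/7 · (3,7)A 3/4
Row 4: (4,2)B 2/5 · (4,3)A 3/6 · (4,4)B 1/6 · (4,5)B 2/8 · (4,6)A 5/7 · (4,7)A 3/4
Row 5: (5,1)B 1/3 · (5,2)A 2/4 · (5,4)A 2/5 · (5,5)A 3/7 · (5,6)B 2/6
Row 6: (6,2)A 1/2 · (6,4)B 0/2 · (6,6)A 1/3 · (6,7)B 1/2
Sum over 31 individuals: 1/3 + 1/3 + 2/4 + 1/2 + 1/3 + 2/5 + 2/5 + 2/6 + 4/6 + 0/4 + 1/4 + 2/6 + 4/7 + 4/7 + 5/7 + 3/4 + 2/5 + 3/6 + 1/6 + 2/8 + 5/7 + 3/4 + 1/3 + 2/4 + 2/5 + 3/7 + 2/6 + 1/2 + 0/2 + 1/3 + 1/2 = 131/10; mean = 131/10 ÷ 31 = 131/310 = 0.422580… → 0.423.

0.423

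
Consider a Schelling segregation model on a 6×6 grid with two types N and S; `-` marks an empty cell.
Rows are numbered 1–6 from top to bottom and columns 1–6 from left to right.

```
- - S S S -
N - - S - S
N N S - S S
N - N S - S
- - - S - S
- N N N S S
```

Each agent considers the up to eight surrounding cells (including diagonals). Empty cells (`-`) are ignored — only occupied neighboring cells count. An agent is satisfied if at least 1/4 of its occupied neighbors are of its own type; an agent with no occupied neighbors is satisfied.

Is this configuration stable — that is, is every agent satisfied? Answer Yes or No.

Yes

Row 1: (1,3)S 2/2 ✓ · (1,4)S 3/3 ✓ · (1,5)S 3/3 ✓
Row 2: (2,1)N 2/2 ✓ · (2,4)S 5/5 ✓ · (2,6)S 3/3 ✓
Row 3: (3,1)N 3/3 ✓ · (3,2)N 4/5 ✓ · (3,3)S 2/4 ✓ · (3,5)S 5/5 ✓ · (3,6)S 3/3 ✓
Row 4: (4,1)N 2/2 ✓ · (4,3)N 1/4 ✓ · (4,4)S 3/4 ✓ · (4,6)S 3/3 ✓
Row 5: (5,4)S 2/5 ✓ · (5,6)S 3/3 ✓
Row 6: (6,2)N 1/1 ✓ · (6,3)N 2/3 ✓ · (6,4)N 1/3 ✓ · (6,5)S 3/4 ✓ · (6,6)S 2/2 ✓
All meet the threshold, so the configuration is stable.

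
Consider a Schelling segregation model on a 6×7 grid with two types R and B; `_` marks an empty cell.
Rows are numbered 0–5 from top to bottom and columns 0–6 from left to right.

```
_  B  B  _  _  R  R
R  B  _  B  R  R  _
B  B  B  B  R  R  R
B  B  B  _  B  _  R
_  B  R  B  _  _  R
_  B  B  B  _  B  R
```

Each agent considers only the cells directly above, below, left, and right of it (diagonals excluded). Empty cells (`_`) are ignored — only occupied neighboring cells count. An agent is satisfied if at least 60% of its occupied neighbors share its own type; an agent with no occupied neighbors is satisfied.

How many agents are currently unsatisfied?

(0,1)B 2/2 ok
(0,2)B 1/1 ok
(0,5)R 2/2 ok
(0,6)R 1/1 ok
(1,0)R 0/2 unhappy
(1,1)B 2/3 ok
(1,3)B 1/2 unhappy
(1,4)R 2/3 ok
(1,5)R 3/3 ok
(2,0)B 2/3 ok
(2,1)B 4/4 ok
(2,2)B 3/3 ok
(2,3)B 2/3 ok
(2,4)R 2/4 unhappy
(2,5)R 3/3 ok
(2,6)R 2/2 ok
(3,0)B 2/2 ok
(3,1)B 4/4 ok
(3,2)B 2/3 ok
(3,4)B 0/1 unhappy
(3,6)R 2/2 ok
(4,1)B 2/3 ok
(4,2)R 0/4 unhappy
(4,3)B 1/2 unhappy
(4,6)R 2/2 ok
(5,1)B 2/2 ok
(5,2)B 2/3 ok
(5,3)B 2/2 ok
(5,5)B 0/1 unhappy
(5,6)R 1/2 unhappy
Unsatisfied: (1,0), (1,3), (2,4), (3,4), (4,2), (4,3), (5,5), (5,6) — 8 in total.

8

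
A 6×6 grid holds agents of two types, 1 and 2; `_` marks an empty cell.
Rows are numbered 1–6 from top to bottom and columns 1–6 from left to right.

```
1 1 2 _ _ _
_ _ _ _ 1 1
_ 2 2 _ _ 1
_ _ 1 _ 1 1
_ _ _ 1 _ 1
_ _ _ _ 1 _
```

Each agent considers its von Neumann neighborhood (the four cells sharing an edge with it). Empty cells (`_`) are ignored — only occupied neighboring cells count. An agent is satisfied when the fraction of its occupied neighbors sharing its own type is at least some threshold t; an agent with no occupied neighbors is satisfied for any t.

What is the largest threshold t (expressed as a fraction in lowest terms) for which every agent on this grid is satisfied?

(1,1)1 1/1
(1,2)1 1/2
(1,3)2 0/1
(2,5)1 1/1
(2,6)1 2/2
(3,2)2 1/1
(3,3)2 1/2
(3,6)1 2/2
(4,3)1 0/1
(4,5)1 1/1
(4,6)1 3/3
(5,4)1 — no occupied neighbors
(5,6)1 1/1
(6,5)1 — no occupied neighbors
The smallest same-type fraction is 0/1 at (1,3), which reduces to 0/1. Any threshold above that leaves this agent unsatisfied.

0/1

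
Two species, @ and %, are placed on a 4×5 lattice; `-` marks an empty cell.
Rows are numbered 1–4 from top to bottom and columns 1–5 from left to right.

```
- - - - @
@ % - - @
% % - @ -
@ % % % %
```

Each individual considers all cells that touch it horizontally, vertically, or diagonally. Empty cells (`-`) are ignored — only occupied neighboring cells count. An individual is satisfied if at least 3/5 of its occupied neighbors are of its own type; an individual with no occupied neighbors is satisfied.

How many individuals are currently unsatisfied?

(1,5)@ 1/1 satisfied
(2,1)@ 0/3 not
(2,2)% 2/3 satisfied
(2,5)@ 2/2 satisfied
(3,1)% 3/5 satisfied
(3,2)% 4/6 satisfied
(3,4)@ 1/4 not
(4,1)@ 0/3 not
(4,2)% 3/4 satisfied
(4,3)% 3/4 satisfied
(4,4)% 2/3 satisfied
(4,5)% 1/2 not
Unsatisfied: (2,1), (3,4), (4,1), (4,5) — 4 in total.

4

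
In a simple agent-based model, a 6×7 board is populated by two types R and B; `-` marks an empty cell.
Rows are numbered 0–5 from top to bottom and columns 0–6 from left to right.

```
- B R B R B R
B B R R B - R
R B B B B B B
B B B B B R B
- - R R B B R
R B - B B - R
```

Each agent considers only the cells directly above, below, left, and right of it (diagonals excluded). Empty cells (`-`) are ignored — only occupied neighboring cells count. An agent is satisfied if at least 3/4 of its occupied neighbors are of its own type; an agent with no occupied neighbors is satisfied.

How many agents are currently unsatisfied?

Row 0: (0,1)B 1/2 ✗ · (0,2)R 1/3 ✗ · (0,3)B 0/3 ✗ · (0,4)R 0/3 ✗ · (0,5)B 0/2 ✗ · (0,6)R 1/2 ✗
Row 1: (1,0)B 1/2 ✗ · (1,1)B 3/4 ✓ · (1,2)R 2/4 ✗ · (1,3)R 1/4 ✗ · (1,4)B 1/3 ✗ · (1,6)R 1/2 ✗
Row 2: (2,0)R 0/3 ✗ · (2,1)B 3/4 ✓ · (2,2)B 3/4 ✓ · (2,3)B 3/4 ✓ · (2,4)B 4/4 ✓ · (2,5)B 2/3 ✗ · (2,6)B 2/3 ✗
Row 3: (3,0)B 1/2 ✗ · (3,1)B 3/3 ✓ · (3,2)B 3/4 ✓ · (3,3)B 3/4 ✓ · (3,4)B 3/4 ✓ · (3,5)R 0/4 ✗ · (3,6)B 1/3 ✗
Row 4: (4,2)R 1/2 ✗ · (4,3)R 1/4 ✗ · (4,4)B 3/4 ✓ · (4,5)B 1/3 ✗ · (4,6)R 1/3 ✗
Row 5: (5,0)R 0/1 ✗ · (5,1)B 0/1 ✗ · (5,3)B 1/2 ✗ · (5,4)B 2/2 ✓ · (5,6)R 1/1 ✓
Unsatisfied: (0,1), (0,2), (0,3), (0,4), (0,5), (0,6), (1,0), (1,2), (1,3), (1,4), (1,6), (2,0), (2,5), (2,6), (3,0), (3,5), (3,6), (4,2), (4,3), (4,5), (4,6), (5,0), (5,1), (5,3) — 24 in total.

24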